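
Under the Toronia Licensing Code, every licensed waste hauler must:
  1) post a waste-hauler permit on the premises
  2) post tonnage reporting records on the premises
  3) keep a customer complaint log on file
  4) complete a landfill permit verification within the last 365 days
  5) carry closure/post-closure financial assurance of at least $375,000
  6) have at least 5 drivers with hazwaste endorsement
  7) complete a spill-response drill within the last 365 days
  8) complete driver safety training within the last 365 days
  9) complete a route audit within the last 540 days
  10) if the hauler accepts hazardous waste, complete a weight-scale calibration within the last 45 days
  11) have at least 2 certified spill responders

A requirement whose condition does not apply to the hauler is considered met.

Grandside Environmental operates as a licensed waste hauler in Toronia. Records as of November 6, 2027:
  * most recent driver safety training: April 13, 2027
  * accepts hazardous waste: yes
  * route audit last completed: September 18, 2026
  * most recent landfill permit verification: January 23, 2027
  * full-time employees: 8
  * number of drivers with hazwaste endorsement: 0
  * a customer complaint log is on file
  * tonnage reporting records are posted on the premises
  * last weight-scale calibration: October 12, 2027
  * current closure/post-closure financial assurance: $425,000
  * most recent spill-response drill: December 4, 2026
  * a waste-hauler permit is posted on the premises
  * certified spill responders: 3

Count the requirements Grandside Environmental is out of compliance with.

1

1. waste-hauler permit present → met
2. tonnage reporting records present → met
3. customer complaint log present → met
4. landfill permit verification 287 days ago vs limit 365 → met
5. closure/post-closure financial assurance $425,000 ≥ $375,000 → met
6. drivers with hazwaste endorsement 0 < 5 → not met
7. spill-response drill 337 days ago vs limit 365 → met
8. driver safety training 207 days ago vs limit 365 → met
9. route audit 414 days ago vs limit 540 → met
10. condition 'accepts hazardous waste' holds; weight-scale calibration 25 days ago vs limit 45 → met
11. certified spill responders 3 ≥ 2 → met
Not met: 1 of 11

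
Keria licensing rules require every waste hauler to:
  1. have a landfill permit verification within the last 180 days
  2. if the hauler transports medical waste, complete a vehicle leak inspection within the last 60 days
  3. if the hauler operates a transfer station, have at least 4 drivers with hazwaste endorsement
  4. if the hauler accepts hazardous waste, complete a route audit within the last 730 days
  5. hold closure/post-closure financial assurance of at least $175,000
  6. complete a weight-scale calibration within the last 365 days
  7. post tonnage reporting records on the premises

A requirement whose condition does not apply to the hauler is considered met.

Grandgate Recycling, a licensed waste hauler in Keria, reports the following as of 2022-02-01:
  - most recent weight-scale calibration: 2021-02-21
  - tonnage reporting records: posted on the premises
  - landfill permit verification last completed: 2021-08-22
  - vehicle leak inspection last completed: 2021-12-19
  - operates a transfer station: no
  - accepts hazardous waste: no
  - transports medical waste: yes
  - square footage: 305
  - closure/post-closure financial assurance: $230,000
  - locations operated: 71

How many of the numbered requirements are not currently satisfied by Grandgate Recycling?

0

1. landfill permit verification 163 days ago vs limit 180 → met
2. condition 'transports medical waste' holds; vehicle leak inspection 44 days ago vs limit 60 → met
3. condition 'operates a transfer station' does not hold → requirement n/a → met
4. condition 'accepts hazardous waste' does not hold → requirement n/a → met
5. closure/post-closure financial assurance $230,000 ≥ $175,000 → met
6. weight-scale calibration 345 days ago vs limit 365 → met
7. tonnage reporting records present → met
Not met: 0 of 7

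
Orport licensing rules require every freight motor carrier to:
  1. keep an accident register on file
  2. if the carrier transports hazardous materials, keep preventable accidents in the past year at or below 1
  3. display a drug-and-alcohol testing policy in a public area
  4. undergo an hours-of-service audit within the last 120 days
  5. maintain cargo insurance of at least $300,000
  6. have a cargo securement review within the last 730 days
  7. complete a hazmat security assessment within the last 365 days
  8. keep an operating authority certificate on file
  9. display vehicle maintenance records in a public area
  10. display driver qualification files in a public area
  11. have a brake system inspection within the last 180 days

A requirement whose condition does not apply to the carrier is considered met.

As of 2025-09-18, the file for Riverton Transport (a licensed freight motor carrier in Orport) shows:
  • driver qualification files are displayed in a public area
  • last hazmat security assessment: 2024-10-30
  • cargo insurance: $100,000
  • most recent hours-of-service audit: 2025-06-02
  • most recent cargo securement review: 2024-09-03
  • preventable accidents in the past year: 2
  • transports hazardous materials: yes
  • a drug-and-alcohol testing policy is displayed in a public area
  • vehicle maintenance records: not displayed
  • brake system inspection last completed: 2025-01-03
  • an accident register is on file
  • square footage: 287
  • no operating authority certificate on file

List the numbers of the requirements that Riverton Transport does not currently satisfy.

1. accident register present → met
2. condition 'transports hazardous materials' holds; preventable accidents in the past year 2 > 1 → not met
3. drug-and-alcohol testing policy present → met
4. hours-of-service audit 108 days ago vs limit 120 → met
5. cargo insurance $100,000 < $300,000 → not met
6. cargo securement review 380 days ago vs limit 730 → met
7. hazmat security assessment 323 days ago vs limit 365 → met
8. operating authority certificate absent → not met
9. vehicle maintenance records absent → not met
10. driver qualification files present → met
11. brake system inspection 258 days ago vs limit 180 → not met
Not met: 2, 5, 8, 9, 11

2, 5, 8, 9, 11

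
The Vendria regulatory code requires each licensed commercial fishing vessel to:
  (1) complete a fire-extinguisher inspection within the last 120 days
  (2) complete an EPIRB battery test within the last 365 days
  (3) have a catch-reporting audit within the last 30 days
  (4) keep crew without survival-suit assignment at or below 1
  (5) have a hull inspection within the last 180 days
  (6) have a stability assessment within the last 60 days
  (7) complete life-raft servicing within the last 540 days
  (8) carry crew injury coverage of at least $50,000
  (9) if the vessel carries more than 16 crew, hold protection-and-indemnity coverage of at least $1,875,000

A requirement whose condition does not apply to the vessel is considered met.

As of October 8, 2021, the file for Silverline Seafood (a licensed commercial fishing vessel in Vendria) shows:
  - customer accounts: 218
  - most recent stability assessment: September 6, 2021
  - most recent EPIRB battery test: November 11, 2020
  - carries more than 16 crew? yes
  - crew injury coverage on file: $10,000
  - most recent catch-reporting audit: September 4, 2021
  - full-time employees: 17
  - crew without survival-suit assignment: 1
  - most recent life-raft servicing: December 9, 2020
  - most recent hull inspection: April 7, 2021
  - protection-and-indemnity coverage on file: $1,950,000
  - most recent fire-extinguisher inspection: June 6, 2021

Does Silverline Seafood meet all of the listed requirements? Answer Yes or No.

1. fire-extinguisher inspection 124 days ago vs limit 120 → not met
2. EPIRB battery test 331 days ago vs limit 365 → met
3. catch-reporting audit 34 days ago vs limit 30 → not met
4. crew without survival-suit assignment 1 ≤ 1 → met
5. hull inspection 184 days ago vs limit 180 → not met
6. stability assessment 32 days ago vs limit 60 → met
7. life-raft servicing 303 days ago vs limit 540 → met
8. crew injury coverage $10,000 < $50,000 → not met
9. condition 'carries more than 16 crew' holds; protection-and-indemnity coverage $1,950,000 ≥ $1,875,000 → met
Not met: 1, 3, 5, 8

No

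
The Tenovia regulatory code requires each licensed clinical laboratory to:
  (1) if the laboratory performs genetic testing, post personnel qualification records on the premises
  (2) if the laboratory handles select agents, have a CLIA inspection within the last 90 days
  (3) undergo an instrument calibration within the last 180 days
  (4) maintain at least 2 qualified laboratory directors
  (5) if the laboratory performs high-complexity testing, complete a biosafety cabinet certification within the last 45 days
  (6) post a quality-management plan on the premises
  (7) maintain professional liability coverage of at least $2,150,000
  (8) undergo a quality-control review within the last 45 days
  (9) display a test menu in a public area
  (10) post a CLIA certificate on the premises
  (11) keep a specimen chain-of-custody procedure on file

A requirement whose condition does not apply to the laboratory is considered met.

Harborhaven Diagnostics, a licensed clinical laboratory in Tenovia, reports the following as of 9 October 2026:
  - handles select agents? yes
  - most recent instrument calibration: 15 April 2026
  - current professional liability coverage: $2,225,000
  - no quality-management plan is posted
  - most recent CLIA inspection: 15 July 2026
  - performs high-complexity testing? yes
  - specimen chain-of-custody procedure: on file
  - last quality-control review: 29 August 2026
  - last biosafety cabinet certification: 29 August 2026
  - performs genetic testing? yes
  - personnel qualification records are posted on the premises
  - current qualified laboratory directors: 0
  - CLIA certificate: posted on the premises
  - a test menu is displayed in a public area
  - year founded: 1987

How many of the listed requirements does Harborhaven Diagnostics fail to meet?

2

1. condition 'performs genetic testing' holds; personnel qualification records present → met
2. condition 'handles select agents' holds; CLIA inspection 86 days ago vs limit 90 → met
3. instrument calibration 177 days ago vs limit 180 → met
4. qualified laboratory directors 0 < 2 → not met
5. condition 'performs high-complexity testing' holds; biosafety cabinet certification 41 days ago vs limit 45 → met
6. quality-management plan absent → not met
7. professional liability coverage $2,225,000 ≥ $2,150,000 → met
8. quality-control review 41 days ago vs limit 45 → met
9. test menu present → met
10. CLIA certificate present → met
11. specimen chain-of-custody procedure present → met
Not met: 2 of 11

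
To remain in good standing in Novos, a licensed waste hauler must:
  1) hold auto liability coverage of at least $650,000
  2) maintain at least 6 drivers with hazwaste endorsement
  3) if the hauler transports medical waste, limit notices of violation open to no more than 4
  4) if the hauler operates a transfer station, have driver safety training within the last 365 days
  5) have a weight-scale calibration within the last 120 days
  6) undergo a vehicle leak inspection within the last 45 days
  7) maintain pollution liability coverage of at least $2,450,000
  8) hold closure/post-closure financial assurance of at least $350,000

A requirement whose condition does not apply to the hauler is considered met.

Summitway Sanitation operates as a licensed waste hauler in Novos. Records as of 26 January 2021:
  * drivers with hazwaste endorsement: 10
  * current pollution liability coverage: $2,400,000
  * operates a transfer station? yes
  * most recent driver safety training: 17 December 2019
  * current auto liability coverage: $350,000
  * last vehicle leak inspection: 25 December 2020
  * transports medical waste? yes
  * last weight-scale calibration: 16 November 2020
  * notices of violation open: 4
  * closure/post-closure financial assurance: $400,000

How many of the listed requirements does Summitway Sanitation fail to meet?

1. auto liability coverage $350,000 < $650,000 → not met
2. drivers with hazwaste endorsement 10 ≥ 6 → met
3. condition 'transports medical waste' holds; notices of violation open 4 ≤ 4 → met
4. condition 'operates a transfer station' holds; driver safety training 406 days ago vs limit 365 → not met
5. weight-scale calibration 71 days ago vs limit 120 → met
6. vehicle leak inspection 32 days ago vs limit 45 → met
7. pollution liability coverage $2,400,000 < $2,450,000 → not met
8. closure/post-closure financial assurance $400,000 ≥ $350,000 → met
Not met: 3 of 8

3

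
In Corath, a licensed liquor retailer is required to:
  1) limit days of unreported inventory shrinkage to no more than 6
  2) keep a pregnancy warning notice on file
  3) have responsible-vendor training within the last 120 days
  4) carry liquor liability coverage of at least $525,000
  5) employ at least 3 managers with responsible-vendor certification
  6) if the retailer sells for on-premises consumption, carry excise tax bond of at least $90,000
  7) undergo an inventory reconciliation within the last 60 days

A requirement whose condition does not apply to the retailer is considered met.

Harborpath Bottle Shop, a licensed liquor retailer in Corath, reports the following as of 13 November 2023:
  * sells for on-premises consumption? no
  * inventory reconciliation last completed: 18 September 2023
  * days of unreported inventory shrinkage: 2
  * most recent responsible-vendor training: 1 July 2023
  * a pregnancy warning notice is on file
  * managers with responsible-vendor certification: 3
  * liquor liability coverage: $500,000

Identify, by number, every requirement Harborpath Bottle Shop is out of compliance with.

3, 4

1. days of unreported inventory shrinkage 2 ≤ 6 → met
2. pregnancy warning notice present → met
3. responsible-vendor training 135 days ago vs limit 120 → not met
4. liquor liability coverage $500,000 < $525,000 → not met
5. managers with responsible-vendor certification 3 ≥ 3 → met
6. condition 'sells for on-premises consumption' does not hold → requirement n/a → met
7. inventory reconciliation 56 days ago vs limit 60 → met
Not met: 3, 4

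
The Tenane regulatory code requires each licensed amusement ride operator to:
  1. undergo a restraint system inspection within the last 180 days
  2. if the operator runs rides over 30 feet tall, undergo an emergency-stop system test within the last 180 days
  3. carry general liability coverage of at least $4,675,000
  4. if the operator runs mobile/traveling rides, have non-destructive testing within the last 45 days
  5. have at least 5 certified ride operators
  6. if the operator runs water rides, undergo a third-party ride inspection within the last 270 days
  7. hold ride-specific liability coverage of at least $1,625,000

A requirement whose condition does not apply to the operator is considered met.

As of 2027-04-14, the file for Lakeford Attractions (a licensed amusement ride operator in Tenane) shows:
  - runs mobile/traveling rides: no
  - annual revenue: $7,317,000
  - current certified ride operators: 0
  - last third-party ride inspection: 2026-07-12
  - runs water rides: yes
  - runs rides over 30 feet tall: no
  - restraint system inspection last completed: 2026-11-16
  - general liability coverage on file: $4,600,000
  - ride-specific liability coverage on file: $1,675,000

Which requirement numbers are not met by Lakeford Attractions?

3, 5, 6

1. restraint system inspection 149 days ago vs limit 180 → met
2. condition 'runs rides over 30 feet tall' does not hold → requirement n/a → met
3. general liability coverage $4,600,000 < $4,675,000 → not met
4. condition 'runs mobile/traveling rides' does not hold → requirement n/a → met
5. certified ride operators 0 < 5 → not met
6. condition 'runs water rides' holds; third-party ride inspection 276 days ago vs limit 270 → not met
7. ride-specific liability coverage $1,675,000 ≥ $1,625,000 → met
Not met: 3, 5, 6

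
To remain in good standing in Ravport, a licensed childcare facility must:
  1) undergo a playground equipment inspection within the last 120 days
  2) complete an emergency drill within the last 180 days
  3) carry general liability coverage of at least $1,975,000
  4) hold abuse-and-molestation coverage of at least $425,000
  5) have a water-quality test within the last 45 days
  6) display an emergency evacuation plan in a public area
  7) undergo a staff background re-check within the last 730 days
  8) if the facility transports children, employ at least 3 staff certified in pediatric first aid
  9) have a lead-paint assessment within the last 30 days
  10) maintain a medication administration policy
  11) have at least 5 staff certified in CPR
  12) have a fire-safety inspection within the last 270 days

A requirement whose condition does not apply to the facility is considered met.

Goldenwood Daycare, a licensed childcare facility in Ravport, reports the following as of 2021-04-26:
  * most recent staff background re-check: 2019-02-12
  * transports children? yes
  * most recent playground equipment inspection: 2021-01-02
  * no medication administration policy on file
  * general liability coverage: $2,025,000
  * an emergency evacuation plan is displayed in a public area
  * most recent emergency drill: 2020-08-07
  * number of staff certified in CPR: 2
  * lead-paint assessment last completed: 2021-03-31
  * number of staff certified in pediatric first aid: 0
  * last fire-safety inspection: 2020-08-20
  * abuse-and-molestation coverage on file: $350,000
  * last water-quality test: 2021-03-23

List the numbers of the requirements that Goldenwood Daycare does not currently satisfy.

1. playground equipment inspection 114 days ago vs limit 120 → met
2. emergency drill 262 days ago vs limit 180 → not met
3. general liability coverage $2,025,000 ≥ $1,975,000 → met
4. abuse-and-molestation coverage $350,000 < $425,000 → not met
5. water-quality test 34 days ago vs limit 45 → met
6. emergency evacuation plan present → met
7. staff background re-check 804 days ago vs limit 730 → not met
8. condition 'transports children' holds; staff certified in pediatric first aid 0 < 3 → not met
9. lead-paint assessment 26 days ago vs limit 30 → met
10. medication administration policy absent → not met
11. staff certified in CPR 2 < 5 → not met
12. fire-safety inspection 249 days ago vs limit 270 → met
Not met: 2, 4, 7, 8, 10, 11

2, 4, 7, 8, 10, 11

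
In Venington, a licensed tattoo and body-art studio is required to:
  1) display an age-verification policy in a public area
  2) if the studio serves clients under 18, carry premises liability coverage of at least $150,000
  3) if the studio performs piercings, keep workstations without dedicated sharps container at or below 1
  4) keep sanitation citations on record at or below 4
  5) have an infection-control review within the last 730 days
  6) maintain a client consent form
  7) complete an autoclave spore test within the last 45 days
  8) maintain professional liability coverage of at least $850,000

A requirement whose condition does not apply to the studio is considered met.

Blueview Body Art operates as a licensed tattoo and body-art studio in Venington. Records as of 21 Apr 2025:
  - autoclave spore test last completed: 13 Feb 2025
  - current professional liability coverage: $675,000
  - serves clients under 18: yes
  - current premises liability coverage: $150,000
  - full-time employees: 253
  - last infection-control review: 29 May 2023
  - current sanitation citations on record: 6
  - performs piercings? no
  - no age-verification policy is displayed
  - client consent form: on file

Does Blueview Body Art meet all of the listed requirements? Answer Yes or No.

No

1. age-verification policy absent → not met
2. condition 'serves clients under 18' holds; premises liability coverage $150,000 ≥ $150,000 → met
3. condition 'performs piercings' does not hold → requirement n/a → met
4. sanitation citations on record 6 > 4 → not met
5. infection-control review 693 days ago vs limit 730 → met
6. client consent form present → met
7. autoclave spore test 67 days ago vs limit 45 → not met
8. professional liability coverage $675,000 < $850,000 → not met
Not met: 1, 4, 7, 8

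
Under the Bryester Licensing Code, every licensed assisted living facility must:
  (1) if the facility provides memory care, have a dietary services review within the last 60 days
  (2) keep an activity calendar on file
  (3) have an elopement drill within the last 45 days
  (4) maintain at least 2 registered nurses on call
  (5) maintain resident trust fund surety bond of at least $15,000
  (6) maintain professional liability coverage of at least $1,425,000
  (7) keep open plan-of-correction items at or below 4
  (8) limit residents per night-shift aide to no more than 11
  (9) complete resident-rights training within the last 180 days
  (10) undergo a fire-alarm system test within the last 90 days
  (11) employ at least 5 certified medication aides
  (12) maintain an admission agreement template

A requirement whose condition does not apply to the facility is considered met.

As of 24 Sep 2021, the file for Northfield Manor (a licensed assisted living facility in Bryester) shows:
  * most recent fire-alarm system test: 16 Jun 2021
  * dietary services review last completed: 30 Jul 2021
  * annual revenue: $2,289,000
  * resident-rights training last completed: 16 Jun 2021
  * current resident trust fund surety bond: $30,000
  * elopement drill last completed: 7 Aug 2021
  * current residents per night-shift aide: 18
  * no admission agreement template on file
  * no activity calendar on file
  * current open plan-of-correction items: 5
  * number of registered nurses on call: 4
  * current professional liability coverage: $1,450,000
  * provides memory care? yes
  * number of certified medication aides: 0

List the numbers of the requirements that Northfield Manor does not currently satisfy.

2, 3, 7, 8, 10, 11, 12

1. condition 'provides memory care' holds; dietary services review 56 days ago vs limit 60 → met
2. activity calendar absent → not met
3. elopement drill 48 days ago vs limit 45 → not met
4. registered nurses on call 4 ≥ 2 → met
5. resident trust fund surety bond $30,000 ≥ $15,000 → met
6. professional liability coverage $1,450,000 ≥ $1,425,000 → met
7. open plan-of-correction items 5 > 4 → not met
8. residents per night-shift aide 18 > 11 → not met
9. resident-rights training 100 days ago vs limit 180 → met
10. fire-alarm system test 100 days ago vs limit 90 → not met
11. certified medication aides 0 < 5 → not met
12. admission agreement template absent → not met
Not met: 2, 3, 7, 8, 10, 11, 12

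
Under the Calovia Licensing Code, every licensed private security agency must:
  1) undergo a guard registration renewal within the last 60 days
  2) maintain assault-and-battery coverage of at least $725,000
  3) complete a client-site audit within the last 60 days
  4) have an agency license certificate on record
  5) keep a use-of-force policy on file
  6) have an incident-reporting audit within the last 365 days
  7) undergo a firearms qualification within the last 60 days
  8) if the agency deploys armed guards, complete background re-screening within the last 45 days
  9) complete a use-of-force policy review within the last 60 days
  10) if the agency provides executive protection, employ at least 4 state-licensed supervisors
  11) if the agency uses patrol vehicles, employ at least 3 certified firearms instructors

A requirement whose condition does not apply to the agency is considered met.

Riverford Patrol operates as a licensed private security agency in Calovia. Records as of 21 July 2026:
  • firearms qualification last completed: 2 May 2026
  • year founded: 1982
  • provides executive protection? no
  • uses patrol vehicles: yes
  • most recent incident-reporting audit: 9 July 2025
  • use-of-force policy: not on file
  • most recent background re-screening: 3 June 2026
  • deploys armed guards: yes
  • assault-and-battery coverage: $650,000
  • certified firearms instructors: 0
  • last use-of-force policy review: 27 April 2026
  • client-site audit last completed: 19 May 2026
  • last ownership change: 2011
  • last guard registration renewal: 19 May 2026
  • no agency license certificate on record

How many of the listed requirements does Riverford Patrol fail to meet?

10

1. guard registration renewal 63 days ago vs limit 60 → not met
2. assault-and-battery coverage $650,000 < $725,000 → not met
3. client-site audit 63 days ago vs limit 60 → not met
4. agency license certificate absent → not met
5. use-of-force policy absent → not met
6. incident-reporting audit 377 days ago vs limit 365 → not met
7. firearms qualification 80 days ago vs limit 60 → not met
8. condition 'deploys armed guards' holds; background re-screening 48 days ago vs limit 45 → not met
9. use-of-force policy review 85 days ago vs limit 60 → not met
10. condition 'provides executive protection' does not hold → requirement n/a → met
11. condition 'uses patrol vehicles' holds; certified firearms instructors 0 < 3 → not met
Not met: 10 of 11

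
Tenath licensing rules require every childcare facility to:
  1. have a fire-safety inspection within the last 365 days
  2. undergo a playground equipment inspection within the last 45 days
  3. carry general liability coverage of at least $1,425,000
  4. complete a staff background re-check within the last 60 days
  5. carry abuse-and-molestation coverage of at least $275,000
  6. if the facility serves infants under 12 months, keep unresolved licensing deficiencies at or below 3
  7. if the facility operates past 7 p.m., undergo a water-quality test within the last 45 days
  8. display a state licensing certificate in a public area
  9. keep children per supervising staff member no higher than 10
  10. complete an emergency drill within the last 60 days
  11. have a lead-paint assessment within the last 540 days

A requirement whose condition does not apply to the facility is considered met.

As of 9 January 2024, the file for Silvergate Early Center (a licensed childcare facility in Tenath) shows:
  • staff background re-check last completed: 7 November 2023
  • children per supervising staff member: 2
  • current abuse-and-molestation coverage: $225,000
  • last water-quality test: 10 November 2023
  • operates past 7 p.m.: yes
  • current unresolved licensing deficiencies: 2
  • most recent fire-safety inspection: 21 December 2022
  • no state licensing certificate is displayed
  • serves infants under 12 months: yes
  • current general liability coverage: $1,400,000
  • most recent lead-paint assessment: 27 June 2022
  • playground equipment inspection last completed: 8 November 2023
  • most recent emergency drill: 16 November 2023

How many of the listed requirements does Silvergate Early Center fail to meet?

1. fire-safety inspection 384 days ago vs limit 365 → not met
2. playground equipment inspection 62 days ago vs limit 45 → not met
3. general liability coverage $1,400,000 < $1,425,000 → not met
4. staff background re-check 63 days ago vs limit 60 → not met
5. abuse-and-molestation coverage $225,000 < $275,000 → not met
6. condition 'serves infants under 12 months' holds; unresolved licensing deficiencies 2 ≤ 3 → met
7. condition 'operates past 7 p.m.' holds; water-quality test 60 days ago vs limit 45 → not met
8. state licensing certificate absent → not met
9. children per supervising staff member 2 ≤ 10 → met
10. emergency drill 54 days ago vs limit 60 → met
11. lead-paint assessment 561 days ago vs limit 540 → not met
Not met: 8 of 11

8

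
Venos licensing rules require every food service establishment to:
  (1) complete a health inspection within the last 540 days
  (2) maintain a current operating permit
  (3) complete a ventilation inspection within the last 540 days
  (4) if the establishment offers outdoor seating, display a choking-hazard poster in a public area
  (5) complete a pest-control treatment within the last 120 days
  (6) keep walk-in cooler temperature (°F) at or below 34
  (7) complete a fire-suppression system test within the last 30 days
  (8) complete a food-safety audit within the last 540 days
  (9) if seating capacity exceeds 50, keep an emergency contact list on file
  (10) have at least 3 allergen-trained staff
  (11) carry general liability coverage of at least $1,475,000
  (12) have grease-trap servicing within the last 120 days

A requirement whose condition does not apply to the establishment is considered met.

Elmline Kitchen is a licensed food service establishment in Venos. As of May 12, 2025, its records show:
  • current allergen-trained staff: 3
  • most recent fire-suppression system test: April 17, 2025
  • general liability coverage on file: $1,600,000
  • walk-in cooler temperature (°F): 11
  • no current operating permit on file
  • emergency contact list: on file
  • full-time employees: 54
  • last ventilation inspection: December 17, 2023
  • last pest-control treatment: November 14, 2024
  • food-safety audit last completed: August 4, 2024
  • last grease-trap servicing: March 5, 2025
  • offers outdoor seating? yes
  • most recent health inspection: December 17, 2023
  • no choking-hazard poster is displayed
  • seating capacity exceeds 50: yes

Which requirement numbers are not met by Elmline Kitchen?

1. health inspection 512 days ago vs limit 540 → met
2. current operating permit absent → not met
3. ventilation inspection 512 days ago vs limit 540 → met
4. condition 'offers outdoor seating' holds; choking-hazard poster absent → not met
5. pest-control treatment 179 days ago vs limit 120 → not met
6. walk-in cooler temperature (°F) 11 ≤ 34 → met
7. fire-suppression system test 25 days ago vs limit 30 → met
8. food-safety audit 281 days ago vs limit 540 → met
9. condition 'seating capacity exceeds 50' holds; emergency contact list present → met
10. allergen-trained staff 3 ≥ 3 → met
11. general liability coverage $1,600,000 ≥ $1,475,000 → met
12. grease-trap servicing 68 days ago vs limit 120 → met
Not met: 2, 4, 5

2, 4, 5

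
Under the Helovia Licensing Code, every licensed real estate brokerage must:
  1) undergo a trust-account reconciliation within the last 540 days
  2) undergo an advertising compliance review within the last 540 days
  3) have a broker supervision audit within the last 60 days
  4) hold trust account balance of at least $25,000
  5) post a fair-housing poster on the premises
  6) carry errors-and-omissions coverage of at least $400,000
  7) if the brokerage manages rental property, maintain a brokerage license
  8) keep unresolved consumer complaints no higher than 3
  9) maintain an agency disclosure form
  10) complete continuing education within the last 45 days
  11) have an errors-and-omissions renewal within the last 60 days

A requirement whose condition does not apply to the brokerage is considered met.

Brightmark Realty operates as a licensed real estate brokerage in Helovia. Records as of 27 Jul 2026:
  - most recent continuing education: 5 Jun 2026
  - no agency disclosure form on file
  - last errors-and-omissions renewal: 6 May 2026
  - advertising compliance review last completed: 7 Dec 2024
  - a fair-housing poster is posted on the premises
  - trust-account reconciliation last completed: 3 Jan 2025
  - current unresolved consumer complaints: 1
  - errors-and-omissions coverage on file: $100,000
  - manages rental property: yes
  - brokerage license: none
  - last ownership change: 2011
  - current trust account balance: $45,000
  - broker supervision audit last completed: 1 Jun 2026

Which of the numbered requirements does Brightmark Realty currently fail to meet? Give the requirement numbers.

1. trust-account reconciliation 570 days ago vs limit 540 → not met
2. advertising compliance review 597 days ago vs limit 540 → not met
3. broker supervision audit 56 days ago vs limit 60 → met
4. trust account balance $45,000 ≥ $25,000 → met
5. fair-housing poster present → met
6. errors-and-omissions coverage $100,000 < $400,000 → not met
7. condition 'manages rental property' holds; brokerage license absent → not met
8. unresolved consumer complaints 1 ≤ 3 → met
9. agency disclosure form absent → not met
10. continuing education 52 days ago vs limit 45 → not met
11. errors-and-omissions renewal 82 days ago vs limit 60 → not met
Not met: 1, 2, 6, 7, 9, 10, 11

1, 2, 6, 7, 9, 10, 11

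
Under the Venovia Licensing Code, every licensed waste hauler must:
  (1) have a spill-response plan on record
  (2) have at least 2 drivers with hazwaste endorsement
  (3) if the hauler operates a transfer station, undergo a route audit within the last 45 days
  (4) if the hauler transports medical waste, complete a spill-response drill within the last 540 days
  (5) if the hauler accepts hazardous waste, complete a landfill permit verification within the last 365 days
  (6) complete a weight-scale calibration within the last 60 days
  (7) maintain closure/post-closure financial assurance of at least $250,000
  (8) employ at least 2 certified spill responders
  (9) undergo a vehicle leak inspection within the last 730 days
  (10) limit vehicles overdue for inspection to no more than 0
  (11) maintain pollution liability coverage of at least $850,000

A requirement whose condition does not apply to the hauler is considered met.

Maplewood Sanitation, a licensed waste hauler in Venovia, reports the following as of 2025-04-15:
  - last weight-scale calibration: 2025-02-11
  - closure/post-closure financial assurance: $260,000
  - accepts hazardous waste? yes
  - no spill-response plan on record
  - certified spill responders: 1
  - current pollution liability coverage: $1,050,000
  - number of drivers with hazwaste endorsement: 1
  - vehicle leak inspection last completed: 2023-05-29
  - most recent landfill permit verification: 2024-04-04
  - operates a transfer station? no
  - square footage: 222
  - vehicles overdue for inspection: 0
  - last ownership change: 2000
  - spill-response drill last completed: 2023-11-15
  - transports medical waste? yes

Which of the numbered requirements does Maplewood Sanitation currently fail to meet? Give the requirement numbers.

1, 2, 5, 6, 8

1. spill-response plan absent → not met
2. drivers with hazwaste endorsement 1 < 2 → not met
3. condition 'operates a transfer station' does not hold → requirement n/a → met
4. condition 'transports medical waste' holds; spill-response drill 517 days ago vs limit 540 → met
5. condition 'accepts hazardous waste' holds; landfill permit verification 376 days ago vs limit 365 → not met
6. weight-scale calibration 63 days ago vs limit 60 → not met
7. closure/post-closure financial assurance $260,000 ≥ $250,000 → met
8. certified spill responders 1 < 2 → not met
9. vehicle leak inspection 687 days ago vs limit 730 → met
10. vehicles overdue for inspection 0 ≤ 0 → met
11. pollution liability coverage $1,050,000 ≥ $850,000 → met
Not met: 1, 2, 5, 6, 8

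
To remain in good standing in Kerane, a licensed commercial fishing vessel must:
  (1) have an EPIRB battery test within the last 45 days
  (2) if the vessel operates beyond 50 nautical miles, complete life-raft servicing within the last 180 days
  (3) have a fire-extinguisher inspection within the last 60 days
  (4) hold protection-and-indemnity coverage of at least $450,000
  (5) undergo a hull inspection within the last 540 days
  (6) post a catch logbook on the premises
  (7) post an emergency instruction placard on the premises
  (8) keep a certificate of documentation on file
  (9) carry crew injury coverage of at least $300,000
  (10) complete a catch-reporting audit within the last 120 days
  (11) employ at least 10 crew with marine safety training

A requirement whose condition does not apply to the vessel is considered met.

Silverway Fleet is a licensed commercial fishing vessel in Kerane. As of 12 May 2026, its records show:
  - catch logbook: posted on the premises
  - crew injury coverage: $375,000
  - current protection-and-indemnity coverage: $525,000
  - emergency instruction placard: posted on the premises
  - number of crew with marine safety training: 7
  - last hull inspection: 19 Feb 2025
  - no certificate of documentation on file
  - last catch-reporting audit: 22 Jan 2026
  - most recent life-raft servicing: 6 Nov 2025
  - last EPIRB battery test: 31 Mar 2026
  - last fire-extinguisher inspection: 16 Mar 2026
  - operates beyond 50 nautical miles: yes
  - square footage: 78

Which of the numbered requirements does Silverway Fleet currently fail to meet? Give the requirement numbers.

2, 8, 11

1. EPIRB battery test 42 days ago vs limit 45 → met
2. condition 'operates beyond 50 nautical miles' holds; life-raft servicing 187 days ago vs limit 180 → not met
3. fire-extinguisher inspection 57 days ago vs limit 60 → met
4. protection-and-indemnity coverage $525,000 ≥ $450,000 → met
5. hull inspection 447 days ago vs limit 540 → met
6. catch logbook present → met
7. emergency instruction placard present → met
8. certificate of documentation absent → not met
9. crew injury coverage $375,000 ≥ $300,000 → met
10. catch-reporting audit 110 days ago vs limit 120 → met
11. crew with marine safety training 7 < 10 → not met
Not met: 2, 8, 11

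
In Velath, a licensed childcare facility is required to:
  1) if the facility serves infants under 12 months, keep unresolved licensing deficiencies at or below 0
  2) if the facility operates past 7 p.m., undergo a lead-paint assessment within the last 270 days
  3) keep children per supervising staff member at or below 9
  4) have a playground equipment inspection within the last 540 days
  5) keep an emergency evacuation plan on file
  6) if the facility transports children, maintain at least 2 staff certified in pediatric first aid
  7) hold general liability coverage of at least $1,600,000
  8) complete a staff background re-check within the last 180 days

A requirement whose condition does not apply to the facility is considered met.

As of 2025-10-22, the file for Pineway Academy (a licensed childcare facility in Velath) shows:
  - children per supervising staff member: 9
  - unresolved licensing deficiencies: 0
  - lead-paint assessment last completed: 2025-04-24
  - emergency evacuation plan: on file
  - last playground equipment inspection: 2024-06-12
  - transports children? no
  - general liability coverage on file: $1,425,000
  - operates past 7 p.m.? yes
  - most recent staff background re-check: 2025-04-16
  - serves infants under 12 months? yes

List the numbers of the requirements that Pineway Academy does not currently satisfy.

7, 8

1. condition 'serves infants under 12 months' holds; unresolved licensing deficiencies 0 ≤ 0 → met
2. condition 'operates past 7 p.m.' holds; lead-paint assessment 181 days ago vs limit 270 → met
3. children per supervising staff member 9 ≤ 9 → met
4. playground equipment inspection 497 days ago vs limit 540 → met
5. emergency evacuation plan present → met
6. condition 'transports children' does not hold → requirement n/a → met
7. general liability coverage $1,425,000 < $1,600,000 → not met
8. staff background re-check 189 days ago vs limit 180 → not met
Not met: 7, 8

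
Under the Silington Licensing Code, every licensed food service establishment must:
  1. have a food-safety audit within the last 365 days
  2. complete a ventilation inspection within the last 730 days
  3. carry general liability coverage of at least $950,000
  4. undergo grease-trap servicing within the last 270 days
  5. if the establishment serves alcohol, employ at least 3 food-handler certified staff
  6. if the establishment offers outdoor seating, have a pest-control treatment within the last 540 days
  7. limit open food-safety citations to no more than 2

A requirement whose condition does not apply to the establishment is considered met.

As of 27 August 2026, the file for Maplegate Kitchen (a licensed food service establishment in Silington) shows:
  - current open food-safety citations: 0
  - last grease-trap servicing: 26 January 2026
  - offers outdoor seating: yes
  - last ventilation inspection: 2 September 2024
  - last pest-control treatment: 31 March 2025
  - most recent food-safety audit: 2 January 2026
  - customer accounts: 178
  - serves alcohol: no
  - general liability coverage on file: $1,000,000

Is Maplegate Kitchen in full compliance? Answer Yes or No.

Yes

1. food-safety audit 237 days ago vs limit 365 → met
2. ventilation inspection 724 days ago vs limit 730 → met
3. general liability coverage $1,000,000 ≥ $950,000 → met
4. grease-trap servicing 213 days ago vs limit 270 → met
5. condition 'serves alcohol' does not hold → requirement n/a → met
6. condition 'offers outdoor seating' holds; pest-control treatment 514 days ago vs limit 540 → met
7. open food-safety citations 0 ≤ 2 → met
All met.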